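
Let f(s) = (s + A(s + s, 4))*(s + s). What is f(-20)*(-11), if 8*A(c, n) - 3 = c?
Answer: -10835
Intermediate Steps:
A(c, n) = 3/8 + c/8
f(s) = 2*s*(3/8 + 5*s/4) (f(s) = (s + (3/8 + (s + s)/8))*(s + s) = (s + (3/8 + (2*s)/8))*(2*s) = (s + (3/8 + s/4))*(2*s) = (3/8 + 5*s/4)*(2*s) = 2*s*(3/8 + 5*s/4))
f(-20)*(-11) = ((1/4)*(-20)*(3 + 10*(-20)))*(-11) = ((1/4)*(-20)*(3 - 200))*(-11) = ((1/4)*(-20)*(-197))*(-11) = 985*(-11) = -10835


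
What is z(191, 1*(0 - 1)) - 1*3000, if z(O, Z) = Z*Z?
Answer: -2999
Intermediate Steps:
z(O, Z) = Z**2
z(191, 1*(0 - 1)) - 1*3000 = (1*(0 - 1))**2 - 1*3000 = (1*(-1))**2 - 3000 = (-1)**2 - 3000 = 1 - 3000 = -2999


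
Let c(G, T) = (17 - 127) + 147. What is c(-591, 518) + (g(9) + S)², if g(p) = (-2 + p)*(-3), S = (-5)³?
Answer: 21353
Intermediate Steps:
c(G, T) = 37 (c(G, T) = -110 + 147 = 37)
S = -125
g(p) = 6 - 3*p
c(-591, 518) + (g(9) + S)² = 37 + ((6 - 3*9) - 125)² = 37 + ((6 - 27) - 125)² = 37 + (-21 - 125)² = 37 + (-146)² = 37 + 21316 = 21353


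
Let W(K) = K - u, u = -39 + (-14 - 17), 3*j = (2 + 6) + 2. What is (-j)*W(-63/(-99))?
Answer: -2590/11 ≈ -235.45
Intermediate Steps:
j = 10/3 (j = ((2 + 6) + 2)/3 = (8 + 2)/3 = (⅓)*10 = 10/3 ≈ 3.3333)
u = -70 (u = -39 - 31 = -70)
W(K) = 70 + K (W(K) = K - 1*(-70) = K + 70 = 70 + K)
(-j)*W(-63/(-99)) = (-1*10/3)*(70 - 63/(-99)) = -10*(70 - 63*(-1/99))/3 = -10*(70 + 7/11)/3 = -10/3*777/11 = -2590/11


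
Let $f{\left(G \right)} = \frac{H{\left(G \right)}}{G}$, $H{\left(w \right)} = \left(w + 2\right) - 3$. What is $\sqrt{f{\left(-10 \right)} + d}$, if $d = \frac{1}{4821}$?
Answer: $\frac{\sqrt{2557106610}}{48210} \approx 1.0489$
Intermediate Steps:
$H{\left(w \right)} = -1 + w$ ($H{\left(w \right)} = \left(2 + w\right) - 3 = -1 + w$)
$d = \frac{1}{4821} \approx 0.00020743$
$f{\left(G \right)} = \frac{-1 + G}{G}$
$\sqrt{f{\left(-10 \right)} + d} = \sqrt{\frac{-1 - 10}{-10} + \frac{1}{4821}} = \sqrt{\left(- \frac{1}{10}\right) \left(-11\right) + \frac{1}{4821}} = \sqrt{\frac{11}{10} + \frac{1}{4821}} = \sqrt{\frac{53041}{48210}} = \frac{\sqrt{2557106610}}{48210}$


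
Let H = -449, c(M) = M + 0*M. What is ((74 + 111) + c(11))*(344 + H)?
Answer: -20580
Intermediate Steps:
c(M) = M (c(M) = M + 0 = M)
((74 + 111) + c(11))*(344 + H) = ((74 + 111) + 11)*(344 - 449) = (185 + 11)*(-105) = 196*(-105) = -20580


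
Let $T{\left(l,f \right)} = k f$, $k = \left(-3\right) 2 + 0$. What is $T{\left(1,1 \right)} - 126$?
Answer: $-132$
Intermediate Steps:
$k = -6$ ($k = -6 + 0 = -6$)
$T{\left(l,f \right)} = - 6 f$
$T{\left(1,1 \right)} - 126 = \left(-6\right) 1 - 126 = -6 - 126 = -132$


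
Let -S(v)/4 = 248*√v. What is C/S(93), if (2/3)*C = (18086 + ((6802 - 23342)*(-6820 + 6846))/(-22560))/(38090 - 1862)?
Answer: -10211255*√93/1256686138368 ≈ -7.8360e-5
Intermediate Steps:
S(v) = -992*√v
C = 10211255/13621728 (C = 3*((18086 + ((6802 - 23342)*(-6820 + 6846))/(-22560))/(38090 - 1862))/2 = 3*((18086 - 16540*26*(-1/22560))/36228)/2 = 3*((18086 - 430040*(-1/22560))*(1/36228))/2 = 3*((18086 + 10751/564)*(1/36228))/2 = 3*((10211255/564)*(1/36228))/2 = (3/2)*(10211255/20432592) = 10211255/13621728 ≈ 0.74963)
C/S(93) = 10211255/(13621728*((-992*√93))) = 10211255*(-√93/92256)/13621728 = -10211255*√93/1256686138368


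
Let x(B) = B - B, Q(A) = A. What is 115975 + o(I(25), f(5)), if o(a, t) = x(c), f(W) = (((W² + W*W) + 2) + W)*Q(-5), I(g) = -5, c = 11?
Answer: 115975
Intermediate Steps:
f(W) = -10 - 10*W² - 5*W (f(W) = (((W² + W*W) + 2) + W)*(-5) = (((W² + W²) + 2) + W)*(-5) = ((2*W² + 2) + W)*(-5) = ((2 + 2*W²) + W)*(-5) = (2 + W + 2*W²)*(-5) = -10 - 10*W² - 5*W)
x(B) = 0
o(a, t) = 0
115975 + o(I(25), f(5)) = 115975 + 0 = 115975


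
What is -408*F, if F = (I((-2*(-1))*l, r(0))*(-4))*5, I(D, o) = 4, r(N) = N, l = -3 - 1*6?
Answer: 32640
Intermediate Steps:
l = -9 (l = -3 - 6 = -9)
F = -80 (F = (4*(-4))*5 = -16*5 = -80)
-408*F = -408*(-80) = 32640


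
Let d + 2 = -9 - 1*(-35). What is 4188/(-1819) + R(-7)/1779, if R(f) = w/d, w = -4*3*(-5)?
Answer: -14891809/6472002 ≈ -2.3010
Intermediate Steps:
d = 24 (d = -2 + (-9 - 1*(-35)) = -2 + (-9 + 35) = -2 + 26 = 24)
w = 60 (w = -12*(-5) = 60)
R(f) = 5/2 (R(f) = 60/24 = 60*(1/24) = 5/2)
4188/(-1819) + R(-7)/1779 = 4188/(-1819) + (5/2)/1779 = 4188*(-1/1819) + (5/2)*(1/1779) = -4188/1819 + 5/3558 = -14891809/6472002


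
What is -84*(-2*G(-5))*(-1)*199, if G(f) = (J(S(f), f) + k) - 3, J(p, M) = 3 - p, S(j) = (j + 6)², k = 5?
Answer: -133728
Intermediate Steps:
S(j) = (6 + j)²
G(f) = 5 - (6 + f)² (G(f) = ((3 - (6 + f)²) + 5) - 3 = (8 - (6 + f)²) - 3 = 5 - (6 + f)²)
-84*(-2*G(-5))*(-1)*199 = -84*(-2*(5 - (6 - 5)²))*(-1)*199 = -84*(-2*(5 - 1*1²))*(-1)*199 = -84*(-2*(5 - 1*1))*(-1)*199 = -84*(-2*(5 - 1))*(-1)*199 = -84*(-2*4)*(-1)*199 = -(-672)*(-1)*199 = -84*8*199 = -672*199 = -133728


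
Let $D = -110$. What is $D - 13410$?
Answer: $-13520$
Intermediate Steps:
$D - 13410 = -110 - 13410 = -13520$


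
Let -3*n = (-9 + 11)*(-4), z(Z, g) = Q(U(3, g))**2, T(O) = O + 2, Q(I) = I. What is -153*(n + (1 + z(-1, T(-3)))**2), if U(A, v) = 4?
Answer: -44625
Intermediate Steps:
T(O) = 2 + O
z(Z, g) = 16 (z(Z, g) = 4**2 = 16)
n = 8/3 (n = -(-9 + 11)*(-4)/3 = -2*(-4)/3 = -1/3*(-8) = 8/3 ≈ 2.6667)
-153*(n + (1 + z(-1, T(-3)))**2) = -153*(8/3 + (1 + 16)**2) = -153*(8/3 + 17**2) = -153*(8/3 + 289) = -153*875/3 = -44625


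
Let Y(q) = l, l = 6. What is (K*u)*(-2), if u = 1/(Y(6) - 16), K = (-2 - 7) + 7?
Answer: -⅖ ≈ -0.40000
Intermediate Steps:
Y(q) = 6
K = -2 (K = -9 + 7 = -2)
u = -⅒ (u = 1/(6 - 16) = 1/(-10) = -⅒ ≈ -0.10000)
(K*u)*(-2) = -2*(-⅒)*(-2) = (⅕)*(-2) = -⅖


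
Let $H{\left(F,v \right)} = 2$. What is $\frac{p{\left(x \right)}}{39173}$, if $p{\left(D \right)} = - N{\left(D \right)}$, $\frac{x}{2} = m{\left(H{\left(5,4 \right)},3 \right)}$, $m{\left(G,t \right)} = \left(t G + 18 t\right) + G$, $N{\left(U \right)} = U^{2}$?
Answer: $- \frac{15376}{39173} \approx -0.39252$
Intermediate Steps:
$m{\left(G,t \right)} = G + 18 t + G t$ ($m{\left(G,t \right)} = \left(G t + 18 t\right) + G = \left(18 t + G t\right) + G = G + 18 t + G t$)
$x = 124$ ($x = 2 \left(2 + 18 \cdot 3 + 2 \cdot 3\right) = 2 \left(2 + 54 + 6\right) = 2 \cdot 62 = 124$)
$p{\left(D \right)} = - D^{2}$
$\frac{p{\left(x \right)}}{39173} = \frac{\left(-1\right) 124^{2}}{39173} = \left(-1\right) 15376 \cdot \frac{1}{39173} = \left(-15376\right) \frac{1}{39173} = - \frac{15376}{39173}$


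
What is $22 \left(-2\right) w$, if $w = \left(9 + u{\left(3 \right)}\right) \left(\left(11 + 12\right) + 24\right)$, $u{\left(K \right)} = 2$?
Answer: $-22748$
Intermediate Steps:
$w = 517$ ($w = \left(9 + 2\right) \left(\left(11 + 12\right) + 24\right) = 11 \left(23 + 24\right) = 11 \cdot 47 = 517$)
$22 \left(-2\right) w = 22 \left(-2\right) 517 = \left(-44\right) 517 = -22748$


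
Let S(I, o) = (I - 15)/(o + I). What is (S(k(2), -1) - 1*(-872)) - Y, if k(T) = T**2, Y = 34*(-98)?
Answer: 12601/3 ≈ 4200.3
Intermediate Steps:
Y = -3332
S(I, o) = (-15 + I)/(I + o)
(S(k(2), -1) - 1*(-872)) - Y = ((-15 + 2**2)/(2**2 - 1) - 1*(-872)) - 1*(-3332) = ((-15 + 4)/(4 - 1) + 872) + 3332 = (-11/3 + 872) + 3332 = 2605/3 + 3332 = 12601/3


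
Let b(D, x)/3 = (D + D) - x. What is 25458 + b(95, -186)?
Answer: 26586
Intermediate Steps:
b(D, x) = -3*x + 6*D (b(D, x) = 3*((D + D) - x) = 3*(2*D - x) = 3*(-x + 2*D) = -3*x + 6*D)
25458 + b(95, -186) = 25458 + (-3*(-186) + 6*95) = 25458 + (558 + 570) = 25458 + 1128 = 26586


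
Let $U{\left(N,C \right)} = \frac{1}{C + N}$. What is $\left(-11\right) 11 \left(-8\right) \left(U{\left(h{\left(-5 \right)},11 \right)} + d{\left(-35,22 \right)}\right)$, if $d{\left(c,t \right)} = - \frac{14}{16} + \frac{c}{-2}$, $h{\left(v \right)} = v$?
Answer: $\frac{48763}{3} \approx 16254.0$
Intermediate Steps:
$d{\left(c,t \right)} = - \frac{7}{8} - \frac{c}{2}$ ($d{\left(c,t \right)} = \left(-14\right) \frac{1}{16} + c \left(- \frac{1}{2}\right) = - \frac{7}{8} - \frac{c}{2}$)
$\left(-11\right) 11 \left(-8\right) \left(U{\left(h{\left(-5 \right)},11 \right)} + d{\left(-35,22 \right)}\right) = \left(-11\right) 11 \left(-8\right) \left(\frac{1}{11 - 5} - - \frac{133}{8}\right) = \left(-121\right) \left(-8\right) \left(\frac{1}{6} + \left(- \frac{7}{8} + \frac{35}{2}\right)\right) = 968 \left(\frac{1}{6} + \frac{133}{8}\right) = 968 \cdot \frac{403}{24} = \frac{48763}{3}$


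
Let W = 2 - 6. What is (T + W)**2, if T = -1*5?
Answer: 81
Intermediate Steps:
W = -4
T = -5
(T + W)**2 = (-5 - 4)**2 = (-9)**2 = 81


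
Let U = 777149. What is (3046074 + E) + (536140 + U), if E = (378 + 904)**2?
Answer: 6002887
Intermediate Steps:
E = 1643524 (E = 1282**2 = 1643524)
(3046074 + E) + (536140 + U) = (3046074 + 1643524) + (536140 + 777149) = 4689598 + 1313289 = 6002887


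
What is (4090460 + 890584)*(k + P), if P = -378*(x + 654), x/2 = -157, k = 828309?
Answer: 3485679799716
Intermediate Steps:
x = -314 (x = 2*(-157) = -314)
P = -128520 (P = -378*(-314 + 654) = -378*340 = -128520)
(4090460 + 890584)*(k + P) = (4090460 + 890584)*(828309 - 128520) = 4981044*699789 = 3485679799716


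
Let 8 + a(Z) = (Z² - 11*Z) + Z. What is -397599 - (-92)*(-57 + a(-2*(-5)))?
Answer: -403579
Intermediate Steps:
a(Z) = -8 + Z² - 10*Z (a(Z) = -8 + ((Z² - 11*Z) + Z) = -8 + (Z² - 10*Z) = -8 + Z² - 10*Z)
-397599 - (-92)*(-57 + a(-2*(-5))) = -397599 - (-92)*(-57 + (-8 + (-2*(-5))² - (-20)*(-5))) = -397599 - (-92)*(-57 + (-8 + 10² - 10*10)) = -397599 - (-92)*(-57 + (-8 + 100 - 100)) = -397599 - (-92)*(-57 - 8) = -397599 - (-92)*(-65) = -397599 - 1*5980 = -397599 - 5980 = -403579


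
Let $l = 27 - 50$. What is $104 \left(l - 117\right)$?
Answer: $-14560$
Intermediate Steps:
$l = -23$
$104 \left(l - 117\right) = 104 \left(-23 - 117\right) = 104 \left(-140\right) = -14560$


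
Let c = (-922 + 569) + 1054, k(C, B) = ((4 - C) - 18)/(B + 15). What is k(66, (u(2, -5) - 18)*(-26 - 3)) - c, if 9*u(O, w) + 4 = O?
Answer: -3429311/4891 ≈ -701.15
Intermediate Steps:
u(O, w) = -4/9 + O/9
k(C, B) = (-14 - C)/(15 + B)
c = 701 (c = -353 + 1054 = 701)
k(66, (u(2, -5) - 18)*(-26 - 3)) - c = (-14 - 1*66)/(15 + ((-4/9 + (1/9)*2) - 18)*(-26 - 3)) - 1*701 = (-14 - 66)/(15 + ((-4/9 + 2/9) - 18)*(-29)) - 701 = -80/(15 + (-2/9 - 18)*(-29)) - 701 = -80/(15 - 164/9*(-29)) - 701 = -80/(15 + 4756/9) - 701 = -80/(4891/9) - 701 = (9/4891)*(-80) - 701 = -720/4891 - 701 = -3429311/4891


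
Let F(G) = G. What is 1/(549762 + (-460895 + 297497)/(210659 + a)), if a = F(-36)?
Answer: 210623/115792358328 ≈ 1.8190e-6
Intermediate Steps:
a = -36
1/(549762 + (-460895 + 297497)/(210659 + a)) = 1/(549762 + (-460895 + 297497)/(210659 - 36)) = 1/(549762 - 163398/210623) = 1/(115792358328/210623) = 210623/115792358328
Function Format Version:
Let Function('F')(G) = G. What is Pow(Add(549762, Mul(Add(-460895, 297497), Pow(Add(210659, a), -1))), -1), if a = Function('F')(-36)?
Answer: Rational(210623, 115792358328) ≈ 1.8190e-6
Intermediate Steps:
a = -36
Pow(Add(549762, Mul(Add(-460895, 297497), Pow(Add(210659, a), -1))), -1) = Pow(Add(549762, Mul(Add(-460895, 297497), Pow(Add(210659, -36), -1))), -1) = Pow(Add(549762, Mul(-163398, Pow(210623, -1))), -1) = Pow(Add(549762, Mul(-163398, Rational(1, 210623))), -1) = Pow(Add(549762, Rational(-163398, 210623)), -1) = Pow(Rational(115792358328, 210623), -1) = Rational(210623, 115792358328)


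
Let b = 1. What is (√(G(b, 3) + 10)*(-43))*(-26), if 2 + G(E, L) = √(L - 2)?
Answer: 3354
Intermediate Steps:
G(E, L) = -2 + √(-2 + L) (G(E, L) = -2 + √(L - 2) = -2 + √(-2 + L))
(√(G(b, 3) + 10)*(-43))*(-26) = (√((-2 + √(-2 + 3)) + 10)*(-43))*(-26) = (√((-2 + √1) + 10)*(-43))*(-26) = (√((-2 + 1) + 10)*(-43))*(-26) = (√(-1 + 10)*(-43))*(-26) = (√9*(-43))*(-26) = (3*(-43))*(-26) = -129*(-26) = 3354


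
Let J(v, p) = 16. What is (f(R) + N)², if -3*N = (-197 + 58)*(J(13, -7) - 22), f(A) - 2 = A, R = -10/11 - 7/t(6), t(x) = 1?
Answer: 9753129/121 ≈ 80604.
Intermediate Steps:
R = -87/11 (R = -10/11 - 7/1 = -10*1/11 - 7*1 = -10/11 - 7 = -87/11 ≈ -7.9091)
f(A) = 2 + A
N = -278 (N = -(-197 + 58)*(16 - 22)/3 = -(-139)*(-6)/3 = -⅓*834 = -278)
(f(R) + N)² = ((2 - 87/11) - 278)² = (-65/11 - 278)² = (-3123/11)² = 9753129/121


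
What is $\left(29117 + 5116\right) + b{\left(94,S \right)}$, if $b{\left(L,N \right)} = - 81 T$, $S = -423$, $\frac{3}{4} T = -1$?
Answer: $34341$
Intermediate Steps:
$T = - \frac{4}{3}$ ($T = \frac{4}{3} \left(-1\right) = - \frac{4}{3} \approx -1.3333$)
$b{\left(L,N \right)} = 108$ ($b{\left(L,N \right)} = \left(-81\right) \left(- \frac{4}{3}\right) = 108$)
$\left(29117 + 5116\right) + b{\left(94,S \right)} = \left(29117 + 5116\right) + 108 = 34233 + 108 = 34341$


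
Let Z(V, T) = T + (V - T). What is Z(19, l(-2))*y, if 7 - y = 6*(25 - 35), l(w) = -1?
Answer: 1273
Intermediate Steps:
y = 67 (y = 7 - 6*(25 - 35) = 7 - 6*(-10) = 7 - 1*(-60) = 7 + 60 = 67)
Z(V, T) = V
Z(19, l(-2))*y = 19*67 = 1273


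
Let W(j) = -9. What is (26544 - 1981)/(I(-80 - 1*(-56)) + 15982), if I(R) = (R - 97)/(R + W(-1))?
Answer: 10527/6851 ≈ 1.5366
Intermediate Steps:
I(R) = (-97 + R)/(-9 + R) (I(R) = (R - 97)/(R - 9) = (-97 + R)/(-9 + R))
(26544 - 1981)/(I(-80 - 1*(-56)) + 15982) = (26544 - 1981)/((-97 + (-80 - 1*(-56)))/(-9 + (-80 - 1*(-56))) + 15982) = 24563/((-97 + (-80 + 56))/(-9 + (-80 + 56)) + 15982) = 24563/((-97 - 24)/(-9 - 24) + 15982) = 24563/(-121/(-33) + 15982) = 24563/(-1/33*(-121) + 15982) = 24563/(11/3 + 15982) = 24563/(47957/3) = 24563*(3/47957) = 10527/6851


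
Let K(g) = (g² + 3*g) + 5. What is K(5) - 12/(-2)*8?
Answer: 93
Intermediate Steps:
K(g) = 5 + g² + 3*g
K(5) - 12/(-2)*8 = (5 + 5² + 3*5) - 12/(-2)*8 = (5 + 25 + 15) - 12*(-½)*8 = 45 + 6*8 = 45 + 48 = 93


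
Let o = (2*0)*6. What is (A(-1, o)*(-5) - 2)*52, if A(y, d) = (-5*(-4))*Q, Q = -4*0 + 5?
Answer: -26104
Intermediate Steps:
Q = 5 (Q = 0 + 5 = 5)
o = 0 (o = 0*6 = 0)
A(y, d) = 100 (A(y, d) = -5*(-4)*5 = 20*5 = 100)
(A(-1, o)*(-5) - 2)*52 = (100*(-5) - 2)*52 = (-500 - 2)*52 = -502*52 = -26104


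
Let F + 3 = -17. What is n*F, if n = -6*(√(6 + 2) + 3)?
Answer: 360 + 240*√2 ≈ 699.41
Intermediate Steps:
F = -20 (F = -3 - 17 = -20)
n = -18 - 12*√2 (n = -6*(√8 + 3) = -6*(2*√2 + 3) = -6*(3 + 2*√2) = -18 - 12*√2 ≈ -34.971)
n*F = (-18 - 12*√2)*(-20) = 360 + 240*√2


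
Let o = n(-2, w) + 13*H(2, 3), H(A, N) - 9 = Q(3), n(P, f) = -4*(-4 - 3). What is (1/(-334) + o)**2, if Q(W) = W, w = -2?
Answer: 3776717025/111556 ≈ 33855.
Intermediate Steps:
n(P, f) = 28 (n(P, f) = -4*(-7) = 28)
H(A, N) = 12 (H(A, N) = 9 + 3 = 12)
o = 184 (o = 28 + 13*12 = 28 + 156 = 184)
(1/(-334) + o)**2 = (1/(-334) + 184)**2 = (-1/334 + 184)**2 = (61455/334)**2 = 3776717025/111556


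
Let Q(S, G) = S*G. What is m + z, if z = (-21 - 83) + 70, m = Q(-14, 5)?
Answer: -104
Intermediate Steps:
Q(S, G) = G*S
m = -70 (m = 5*(-14) = -70)
z = -34 (z = -104 + 70 = -34)
m + z = -70 - 34 = -104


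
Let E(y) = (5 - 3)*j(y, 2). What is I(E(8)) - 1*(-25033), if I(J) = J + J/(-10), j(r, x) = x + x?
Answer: 125201/5 ≈ 25040.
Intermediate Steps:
j(r, x) = 2*x
E(y) = 8 (E(y) = (5 - 3)*(2*2) = 2*4 = 8)
I(J) = 9*J/10 (I(J) = J + J*(-⅒) = J - J/10 = 9*J/10)
I(E(8)) - 1*(-25033) = (9/10)*8 - 1*(-25033) = 36/5 + 25033 = 125201/5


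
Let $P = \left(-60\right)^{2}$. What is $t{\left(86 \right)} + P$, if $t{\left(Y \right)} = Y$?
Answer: $3686$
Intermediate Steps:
$P = 3600$
$t{\left(86 \right)} + P = 86 + 3600 = 3686$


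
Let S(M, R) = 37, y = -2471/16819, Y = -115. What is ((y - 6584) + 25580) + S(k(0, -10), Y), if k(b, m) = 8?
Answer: 320113556/16819 ≈ 19033.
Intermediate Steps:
y = -2471/16819 (y = -2471*1/16819 = -2471/16819 ≈ -0.14692)
((y - 6584) + 25580) + S(k(0, -10), Y) = ((-2471/16819 - 6584) + 25580) + 37 = (-110738767/16819 + 25580) + 37 = 319491253/16819 + 37 = 320113556/16819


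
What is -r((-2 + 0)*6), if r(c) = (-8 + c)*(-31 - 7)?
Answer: -760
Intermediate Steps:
r(c) = 304 - 38*c (r(c) = (-8 + c)*(-38) = 304 - 38*c)
-r((-2 + 0)*6) = -(304 - 38*(-2 + 0)*6) = -(304 - (-76)*6) = -(304 - 38*(-12)) = -(304 + 456) = -1*760 = -760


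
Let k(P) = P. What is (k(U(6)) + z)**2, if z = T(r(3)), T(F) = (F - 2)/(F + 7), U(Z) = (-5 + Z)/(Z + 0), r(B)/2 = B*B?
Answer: 14641/22500 ≈ 0.65071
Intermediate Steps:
r(B) = 2*B**2 (r(B) = 2*(B*B) = 2*B**2)
U(Z) = (-5 + Z)/Z
T(F) = (-2 + F)/(7 + F)
z = 16/25 (z = (-2 + 2*3**2)/(7 + 2*3**2) = (-2 + 2*9)/(7 + 2*9) = (-2 + 18)/(7 + 18) = 16/25 ≈ 0.64000)
(k(U(6)) + z)**2 = ((-5 + 6)/6 + 16/25)**2 = ((1/6)*1 + 16/25)**2 = (1/6 + 16/25)**2 = (121/150)**2 = 14641/22500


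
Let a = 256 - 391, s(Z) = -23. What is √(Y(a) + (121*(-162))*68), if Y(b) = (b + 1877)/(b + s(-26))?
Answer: I*√8318922385/79 ≈ 1154.5*I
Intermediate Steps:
a = -135
Y(b) = (1877 + b)/(-23 + b) (Y(b) = (b + 1877)/(b - 23) = (1877 + b)/(-23 + b))
√(Y(a) + (121*(-162))*68) = √((1877 - 135)/(-23 - 135) + (121*(-162))*68) = √(1742/(-158) - 19602*68) = √(-1/158*1742 - 1332936) = √(-871/79 - 1332936) = √(-105302815/79) = I*√8318922385/79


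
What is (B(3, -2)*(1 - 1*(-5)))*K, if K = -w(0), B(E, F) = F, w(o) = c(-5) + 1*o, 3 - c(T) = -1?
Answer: 48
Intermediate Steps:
c(T) = 4 (c(T) = 3 - 1*(-1) = 3 + 1 = 4)
w(o) = 4 + o (w(o) = 4 + 1*o = 4 + o)
K = -4 (K = -(4 + 0) = -1*4 = -4)
(B(3, -2)*(1 - 1*(-5)))*K = -2*(1 - 1*(-5))*(-4) = -2*(1 + 5)*(-4) = -2*6*(-4) = -12*(-4) = 48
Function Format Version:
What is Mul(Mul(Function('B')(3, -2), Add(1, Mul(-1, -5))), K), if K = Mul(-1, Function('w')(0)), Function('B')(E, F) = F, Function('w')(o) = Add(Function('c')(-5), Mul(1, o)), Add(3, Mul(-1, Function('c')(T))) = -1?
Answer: 48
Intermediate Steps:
Function('c')(T) = 4 (Function('c')(T) = Add(3, Mul(-1, -1)) = Add(3, 1) = 4)
Function('w')(o) = Add(4, o) (Function('w')(o) = Add(4, Mul(1, o)) = Add(4, o))
K = -4 (K = Mul(-1, Add(4, 0)) = Mul(-1, 4) = -4)
Mul(Mul(Function('B')(3, -2), Add(1, Mul(-1, -5))), K) = Mul(Mul(-2, Add(1, Mul(-1, -5))), -4) = Mul(Mul(-2, Add(1, 5)), -4) = Mul(Mul(-2, 6), -4) = Mul(-12, -4) = 48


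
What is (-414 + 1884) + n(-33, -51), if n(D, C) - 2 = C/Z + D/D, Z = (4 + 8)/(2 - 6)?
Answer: 1490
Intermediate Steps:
Z = -3 (Z = 12/(-4) = 12*(-¼) = -3)
n(D, C) = 3 - C/3 (n(D, C) = 2 + (C/(-3) + D/D) = 2 + (C*(-⅓) + 1) = 2 + (-C/3 + 1) = 2 + (1 - C/3) = 3 - C/3)
(-414 + 1884) + n(-33, -51) = (-414 + 1884) + (3 - ⅓*(-51)) = 1470 + (3 + 17) = 1470 + 20 = 1490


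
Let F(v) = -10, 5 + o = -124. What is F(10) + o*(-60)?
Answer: 7730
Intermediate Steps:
o = -129 (o = -5 - 124 = -129)
F(10) + o*(-60) = -10 - 129*(-60) = -10 + 7740 = 7730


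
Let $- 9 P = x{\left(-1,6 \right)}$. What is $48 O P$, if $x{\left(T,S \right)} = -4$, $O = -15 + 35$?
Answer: $\frac{1280}{3} \approx 426.67$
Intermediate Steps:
$O = 20$
$P = \frac{4}{9}$ ($P = \left(- \frac{1}{9}\right) \left(-4\right) = \frac{4}{9} \approx 0.44444$)
$48 O P = 48 \cdot 20 \cdot \frac{4}{9} = 960 \cdot \frac{4}{9} = \frac{1280}{3}$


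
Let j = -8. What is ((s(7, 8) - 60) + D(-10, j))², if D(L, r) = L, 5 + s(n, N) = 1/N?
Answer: 358801/64 ≈ 5606.3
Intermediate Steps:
s(n, N) = -5 + 1/N
((s(7, 8) - 60) + D(-10, j))² = (((-5 + 1/8) - 60) - 10)² = (((-5 + ⅛) - 60) - 10)² = ((-39/8 - 60) - 10)² = (-519/8 - 10)² = (-599/8)² = 358801/64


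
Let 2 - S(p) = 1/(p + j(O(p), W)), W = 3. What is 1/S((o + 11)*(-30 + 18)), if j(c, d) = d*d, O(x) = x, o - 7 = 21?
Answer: 459/919 ≈ 0.49946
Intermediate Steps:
o = 28 (o = 7 + 21 = 28)
j(c, d) = d²
S(p) = 2 - 1/(9 + p) (S(p) = 2 - 1/(p + 3²) = 2 - 1/(p + 9) = 2 - 1/(9 + p))
1/S((o + 11)*(-30 + 18)) = 1/((17 + 2*((28 + 11)*(-30 + 18)))/(9 + (28 + 11)*(-30 + 18))) = 1/((17 + 2*(39*(-12)))/(9 + 39*(-12))) = 1/((17 + 2*(-468))/(9 - 468)) = 1/((17 - 936)/(-459)) = 1/(-1/459*(-919)) = 1/(919/459) = 459/919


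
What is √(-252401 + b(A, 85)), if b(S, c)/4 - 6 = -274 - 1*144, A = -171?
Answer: I*√254049 ≈ 504.03*I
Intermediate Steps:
b(S, c) = -1648 (b(S, c) = 24 + 4*(-274 - 1*144) = 24 + 4*(-274 - 144) = 24 + 4*(-418) = 24 - 1672 = -1648)
√(-252401 + b(A, 85)) = √(-252401 - 1648) = √(-254049) = I*√254049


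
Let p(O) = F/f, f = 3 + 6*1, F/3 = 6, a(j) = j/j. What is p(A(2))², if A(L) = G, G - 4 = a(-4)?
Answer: 4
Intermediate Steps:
a(j) = 1
G = 5 (G = 4 + 1 = 5)
A(L) = 5
F = 18 (F = 3*6 = 18)
f = 9 (f = 3 + 6 = 9)
p(O) = 2 (p(O) = 18/9 = 18*(⅑) = 2)
p(A(2))² = 2² = 4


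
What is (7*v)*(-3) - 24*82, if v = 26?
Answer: -2514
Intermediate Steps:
(7*v)*(-3) - 24*82 = (7*26)*(-3) - 24*82 = 182*(-3) - 1*1968 = -546 - 1968 = -2514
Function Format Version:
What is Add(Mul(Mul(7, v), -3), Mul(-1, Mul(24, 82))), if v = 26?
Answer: -2514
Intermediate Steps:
Add(Mul(Mul(7, v), -3), Mul(-1, Mul(24, 82))) = Add(Mul(Mul(7, 26), -3), Mul(-1, Mul(24, 82))) = Add(Mul(182, -3), Mul(-1, 1968)) = Add(-546, -1968) = -2514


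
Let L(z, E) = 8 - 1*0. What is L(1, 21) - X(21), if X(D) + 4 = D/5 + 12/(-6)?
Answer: 49/5 ≈ 9.8000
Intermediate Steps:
L(z, E) = 8 (L(z, E) = 8 + 0 = 8)
X(D) = -6 + D/5 (X(D) = -4 + (D/5 + 12/(-6)) = -4 + (D*(1/5) + 12*(-1/6)) = -4 + (D/5 - 2) = -4 + (-2 + D/5) = -6 + D/5)
L(1, 21) - X(21) = 8 - (-6 + (1/5)*21) = 8 - (-6 + 21/5) = 8 - 1*(-9/5) = 8 + 9/5 = 49/5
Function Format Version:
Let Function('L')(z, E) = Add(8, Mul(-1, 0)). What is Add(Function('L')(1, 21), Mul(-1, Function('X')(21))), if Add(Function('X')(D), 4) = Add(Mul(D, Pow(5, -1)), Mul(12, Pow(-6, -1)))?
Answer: Rational(49, 5) ≈ 9.8000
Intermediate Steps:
Function('L')(z, E) = 8 (Function('L')(z, E) = Add(8, 0) = 8)
Function('X')(D) = Add(-6, Mul(Rational(1, 5), D)) (Function('X')(D) = Add(-4, Add(Mul(D, Pow(5, -1)), Mul(12, Pow(-6, -1)))) = Add(-4, Add(Mul(D, Rational(1, 5)), Mul(12, Rational(-1, 6)))) = Add(-4, Add(Mul(Rational(1, 5), D), -2)) = Add(-4, Add(-2, Mul(Rational(1, 5), D))) = Add(-6, Mul(Rational(1, 5), D)))
Add(Function('L')(1, 21), Mul(-1, Function('X')(21))) = Add(8, Mul(-1, Add(-6, Mul(Rational(1, 5), 21)))) = Add(8, Mul(-1, Add(-6, Rational(21, 5)))) = Add(8, Mul(-1, Rational(-9, 5))) = Add(8, Rational(9, 5)) = Rational(49, 5)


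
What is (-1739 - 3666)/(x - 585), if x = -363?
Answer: 5405/948 ≈ 5.7015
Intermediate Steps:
(-1739 - 3666)/(x - 585) = (-1739 - 3666)/(-363 - 585) = -5405/(-948) = -5405*(-1/948) = 5405/948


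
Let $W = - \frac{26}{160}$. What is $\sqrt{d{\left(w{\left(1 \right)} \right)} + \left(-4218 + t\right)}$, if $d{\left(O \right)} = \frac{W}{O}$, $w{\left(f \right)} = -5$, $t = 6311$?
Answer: $\frac{\sqrt{837213}}{20} \approx 45.75$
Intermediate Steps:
$W = - \frac{13}{80}$ ($W = \left(-26\right) \frac{1}{160} = - \frac{13}{80} \approx -0.1625$)
$d{\left(O \right)} = - \frac{13}{80 O}$
$\sqrt{d{\left(w{\left(1 \right)} \right)} + \left(-4218 + t\right)} = \sqrt{- \frac{13}{80 \left(-5\right)} + \left(-4218 + 6311\right)} = \sqrt{\left(- \frac{13}{80}\right) \left(- \frac{1}{5}\right) + 2093} = \sqrt{\frac{13}{400} + 2093} = \sqrt{\frac{837213}{400}} = \frac{\sqrt{837213}}{20}$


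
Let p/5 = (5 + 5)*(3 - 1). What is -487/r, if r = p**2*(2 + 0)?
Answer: -487/20000 ≈ -0.024350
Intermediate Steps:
p = 100 (p = 5*((5 + 5)*(3 - 1)) = 5*(10*2) = 5*20 = 100)
r = 20000 (r = 100**2*(2 + 0) = 10000*2 = 20000)
-487/r = -487/20000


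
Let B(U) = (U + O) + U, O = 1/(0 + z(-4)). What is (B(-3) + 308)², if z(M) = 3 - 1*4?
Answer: 90601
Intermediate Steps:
z(M) = -1 (z(M) = 3 - 4 = -1)
O = -1 (O = 1/(0 - 1) = 1/(-1) = -1)
B(U) = -1 + 2*U (B(U) = (U - 1) + U = (-1 + U) + U = -1 + 2*U)
(B(-3) + 308)² = ((-1 + 2*(-3)) + 308)² = ((-1 - 6) + 308)² = (-7 + 308)² = 301² = 90601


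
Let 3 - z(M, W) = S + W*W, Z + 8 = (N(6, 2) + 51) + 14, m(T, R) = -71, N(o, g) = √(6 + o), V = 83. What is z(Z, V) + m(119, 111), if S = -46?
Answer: -6911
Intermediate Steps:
Z = 57 + 2*√3 (Z = -8 + ((√(6 + 6) + 51) + 14) = -8 + ((√12 + 51) + 14) = -8 + ((2*√3 + 51) + 14) = -8 + ((51 + 2*√3) + 14) = -8 + (65 + 2*√3) = 57 + 2*√3 ≈ 60.464)
z(M, W) = 49 - W² (z(M, W) = 3 - (-46 + W*W) = 3 - (-46 + W²) = 3 + (46 - W²) = 49 - W²)
z(Z, V) + m(119, 111) = (49 - 1*83²) - 71 = (49 - 1*6889) - 71 = (49 - 6889) - 71 = -6840 - 71 = -6911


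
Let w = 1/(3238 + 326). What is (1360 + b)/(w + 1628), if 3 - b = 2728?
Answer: -4864860/5802193 ≈ -0.83845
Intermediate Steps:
b = -2725 (b = 3 - 1*2728 = 3 - 2728 = -2725)
w = 1/3564 ≈ 0.00028058
(1360 + b)/(w + 1628) = (1360 - 2725)/(1/3564 + 1628) = -1365/5802193/3564 = -1365*3564/5802193 = -4864860/5802193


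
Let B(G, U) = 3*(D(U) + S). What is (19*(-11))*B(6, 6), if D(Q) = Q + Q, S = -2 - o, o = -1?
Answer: -6897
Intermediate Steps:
S = -1 (S = -2 - 1*(-1) = -2 + 1 = -1)
D(Q) = 2*Q
B(G, U) = -3 + 6*U (B(G, U) = 3*(2*U - 1) = 3*(-1 + 2*U) = -3 + 6*U)
(19*(-11))*B(6, 6) = (19*(-11))*(-3 + 6*6) = -209*(-3 + 36) = -209*33 = -6897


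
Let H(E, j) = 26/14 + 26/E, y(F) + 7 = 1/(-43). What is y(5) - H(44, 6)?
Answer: -62719/6622 ≈ -9.4713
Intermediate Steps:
y(F) = -302/43 (y(F) = -7 + 1/(-43) = -7 - 1/43 = -302/43)
H(E, j) = 13/7 + 26/E (H(E, j) = 26*(1/14) + 26/E = 13/7 + 26/E)
y(5) - H(44, 6) = -302/43 - (13/7 + 26/44) = -302/43 - (13/7 + 26*(1/44)) = -302/43 - (13/7 + 13/22) = -302/43 - 1*377/154 = -302/43 - 377/154 = -62719/6622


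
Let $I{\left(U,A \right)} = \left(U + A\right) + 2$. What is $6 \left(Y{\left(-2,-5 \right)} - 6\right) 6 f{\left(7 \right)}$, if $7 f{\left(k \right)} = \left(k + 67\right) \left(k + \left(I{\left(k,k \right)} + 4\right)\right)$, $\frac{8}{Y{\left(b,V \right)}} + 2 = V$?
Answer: $- \frac{3596400}{49} \approx -73396.0$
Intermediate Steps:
$Y{\left(b,V \right)} = \frac{8}{-2 + V}$
$I{\left(U,A \right)} = 2 + A + U$ ($I{\left(U,A \right)} = \left(A + U\right) + 2 = 2 + A + U$)
$f{\left(k \right)} = \frac{\left(6 + 3 k\right) \left(67 + k\right)}{7}$ ($f{\left(k \right)} = \frac{\left(k + 67\right) \left(k + \left(\left(2 + k + k\right) + 4\right)\right)}{7} = \frac{\left(67 + k\right) \left(k + \left(\left(2 + 2 k\right) + 4\right)\right)}{7} = \frac{\left(67 + k\right) \left(k + \left(6 + 2 k\right)\right)}{7} = \frac{\left(67 + k\right) \left(6 + 3 k\right)}{7} = \frac{\left(6 + 3 k\right) \left(67 + k\right)}{7}$)
$6 \left(Y{\left(-2,-5 \right)} - 6\right) 6 f{\left(7 \right)} = 6 \left(\frac{8}{-2 - 5} - 6\right) 6 \left(\frac{402}{7} + \frac{3 \cdot 7^{2}}{7} + \frac{207}{7} \cdot 7\right) = 6 \left(\frac{8}{-7} - 6\right) 6 \left(\frac{402}{7} + \frac{3}{7} \cdot 49 + 207\right) = 6 \left(8 \left(- \frac{1}{7}\right) - 6\right) 6 \left(\frac{402}{7} + 21 + 207\right) = 6 \left(- \frac{8}{7} - 6\right) 6 \cdot \frac{1998}{7} = 6 \left(- \frac{50}{7}\right) 6 \cdot \frac{1998}{7} = \left(- \frac{300}{7}\right) 6 \cdot \frac{1998}{7} = \left(- \frac{1800}{7}\right) \frac{1998}{7} = - \frac{3596400}{49}$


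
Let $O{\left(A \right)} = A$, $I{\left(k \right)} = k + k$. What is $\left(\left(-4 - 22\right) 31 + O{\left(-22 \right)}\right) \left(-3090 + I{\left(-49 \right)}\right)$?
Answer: $2639664$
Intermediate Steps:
$I{\left(k \right)} = 2 k$
$\left(\left(-4 - 22\right) 31 + O{\left(-22 \right)}\right) \left(-3090 + I{\left(-49 \right)}\right) = \left(\left(-4 - 22\right) 31 - 22\right) \left(-3090 + 2 \left(-49\right)\right) = \left(\left(-26\right) 31 - 22\right) \left(-3090 - 98\right) = \left(-806 - 22\right) \left(-3188\right) = \left(-828\right) \left(-3188\right) = 2639664$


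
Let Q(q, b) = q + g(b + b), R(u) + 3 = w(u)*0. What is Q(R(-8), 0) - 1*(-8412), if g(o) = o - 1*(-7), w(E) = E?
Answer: 8416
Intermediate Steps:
R(u) = -3 (R(u) = -3 + u*0 = -3 + 0 = -3)
g(o) = 7 + o (g(o) = o + 7 = 7 + o)
Q(q, b) = 7 + q + 2*b (Q(q, b) = q + (7 + (b + b)) = q + (7 + 2*b) = 7 + q + 2*b)
Q(R(-8), 0) - 1*(-8412) = (7 - 3 + 2*0) - 1*(-8412) = (7 - 3 + 0) + 8412 = 4 + 8412 = 8416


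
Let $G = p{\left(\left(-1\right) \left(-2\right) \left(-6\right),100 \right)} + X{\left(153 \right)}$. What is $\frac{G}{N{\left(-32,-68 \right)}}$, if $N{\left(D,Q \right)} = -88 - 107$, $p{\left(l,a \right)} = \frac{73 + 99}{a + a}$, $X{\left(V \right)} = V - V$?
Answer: $- \frac{43}{9750} \approx -0.0044103$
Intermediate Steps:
$X{\left(V \right)} = 0$
$p{\left(l,a \right)} = \frac{86}{a}$ ($p{\left(l,a \right)} = \frac{172}{2 a} = 172 \frac{1}{2 a} = \frac{86}{a}$)
$G = \frac{43}{50}$ ($G = \frac{86}{100} + 0 = 86 \cdot \frac{1}{100} + 0 = \frac{43}{50} + 0 = \frac{43}{50} \approx 0.86$)
$N{\left(D,Q \right)} = -195$
$\frac{G}{N{\left(-32,-68 \right)}} = \frac{43}{50 \left(-195\right)} = \frac{43}{50} \left(- \frac{1}{195}\right) = - \frac{43}{9750}$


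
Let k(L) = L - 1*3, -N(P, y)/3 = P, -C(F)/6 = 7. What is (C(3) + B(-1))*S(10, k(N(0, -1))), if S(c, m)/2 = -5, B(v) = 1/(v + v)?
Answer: 425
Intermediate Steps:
C(F) = -42 (C(F) = -6*7 = -42)
B(v) = 1/(2*v)
N(P, y) = -3*P
k(L) = -3 + L (k(L) = L - 3 = -3 + L)
S(c, m) = -10 (S(c, m) = 2*(-5) = -10)
(C(3) + B(-1))*S(10, k(N(0, -1))) = (-42 + (1/2)/(-1))*(-10) = (-42 + (1/2)*(-1))*(-10) = (-42 - 1/2)*(-10) = -85/2*(-10) = 425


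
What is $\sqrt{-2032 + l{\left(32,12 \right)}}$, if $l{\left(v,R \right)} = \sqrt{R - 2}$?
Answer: $\sqrt{-2032 + \sqrt{10}} \approx 45.043 i$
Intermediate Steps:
$l{\left(v,R \right)} = \sqrt{-2 + R}$
$\sqrt{-2032 + l{\left(32,12 \right)}} = \sqrt{-2032 + \sqrt{-2 + 12}} = \sqrt{-2032 + \sqrt{10}}$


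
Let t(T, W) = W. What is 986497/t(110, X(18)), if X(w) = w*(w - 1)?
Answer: 986497/306 ≈ 3223.8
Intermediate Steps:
X(w) = w*(-1 + w)
986497/t(110, X(18)) = 986497/((18*(-1 + 18))) = 986497/((18*17)) = 986497/306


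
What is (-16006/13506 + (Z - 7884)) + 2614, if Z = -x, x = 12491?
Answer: -119948036/6753 ≈ -17762.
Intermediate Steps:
Z = -12491 (Z = -1*12491 = -12491)
(-16006/13506 + (Z - 7884)) + 2614 = (-16006/13506 + (-12491 - 7884)) + 2614 = (-16006*1/13506 - 20375) + 2614 = (-8003/6753 - 20375) + 2614 = -137600378/6753 + 2614 = -119948036/6753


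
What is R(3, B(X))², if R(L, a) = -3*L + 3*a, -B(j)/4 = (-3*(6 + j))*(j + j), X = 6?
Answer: 26780625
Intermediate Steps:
B(j) = -8*j*(-18 - 3*j) (B(j) = -4*(-3*(6 + j))*(j + j) = -4*(-18 - 3*j)*2*j = -8*j*(-18 - 3*j))
R(3, B(X))² = (-3*3 + 3*(24*6*(6 + 6)))² = (-9 + 3*(24*6*12))² = (-9 + 3*1728)² = (-9 + 5184)² = 5175² = 26780625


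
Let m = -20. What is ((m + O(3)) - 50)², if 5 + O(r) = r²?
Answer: 4356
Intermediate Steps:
O(r) = -5 + r²
((m + O(3)) - 50)² = ((-20 + (-5 + 3²)) - 50)² = ((-20 + (-5 + 9)) - 50)² = ((-20 + 4) - 50)² = (-16 - 50)² = (-66)² = 4356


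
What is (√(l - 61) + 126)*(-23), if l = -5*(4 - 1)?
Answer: -2898 - 46*I*√19 ≈ -2898.0 - 200.51*I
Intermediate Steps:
l = -15 (l = -5*3 = -15)
(√(l - 61) + 126)*(-23) = (√(-15 - 61) + 126)*(-23) = (√(-76) + 126)*(-23) = (2*I*√19 + 126)*(-23) = (126 + 2*I*√19)*(-23) = -2898 - 46*I*√19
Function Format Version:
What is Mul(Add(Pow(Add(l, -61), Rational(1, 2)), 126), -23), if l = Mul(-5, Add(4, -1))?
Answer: Add(-2898, Mul(-46, I, Pow(19, Rational(1, 2)))) ≈ Add(-2898.0, Mul(-200.51, I))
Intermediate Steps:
l = -15 (l = Mul(-5, 3) = -15)
Mul(Add(Pow(Add(l, -61), Rational(1, 2)), 126), -23) = Mul(Add(Pow(Add(-15, -61), Rational(1, 2)), 126), -23) = Mul(Add(Pow(-76, Rational(1, 2)), 126), -23) = Mul(Add(Mul(2, I, Pow(19, Rational(1, 2))), 126), -23) = Mul(Add(126, Mul(2, I, Pow(19, Rational(1, 2)))), -23) = Add(-2898, Mul(-46, I, Pow(19, Rational(1, 2))))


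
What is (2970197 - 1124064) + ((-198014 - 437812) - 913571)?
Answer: 296736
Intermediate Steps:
(2970197 - 1124064) + ((-198014 - 437812) - 913571) = 1846133 + (-635826 - 913571) = 1846133 - 1549397 = 296736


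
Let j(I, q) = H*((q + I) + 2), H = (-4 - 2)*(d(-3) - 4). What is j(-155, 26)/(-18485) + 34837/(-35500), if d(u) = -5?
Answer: -80100589/131243500 ≈ -0.61032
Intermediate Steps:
H = 54 (H = (-4 - 2)*(-5 - 4) = -6*(-9) = 54)
j(I, q) = 108 + 54*I + 54*q (j(I, q) = 54*((q + I) + 2) = 54*((I + q) + 2) = 54*(2 + I + q) = 108 + 54*I + 54*q)
j(-155, 26)/(-18485) + 34837/(-35500) = (108 + 54*(-155) + 54*26)/(-18485) + 34837/(-35500) = (108 - 8370 + 1404)*(-1/18485) + 34837*(-1/35500) = -6858*(-1/18485) - 34837/35500 = 6858/18485 - 34837/35500 = -80100589/131243500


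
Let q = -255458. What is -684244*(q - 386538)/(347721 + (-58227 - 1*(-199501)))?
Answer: 439281911024/488995 ≈ 8.9834e+5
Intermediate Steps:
-684244*(q - 386538)/(347721 + (-58227 - 1*(-199501))) = -684244*(-255458 - 386538)/(347721 + (-58227 - 1*(-199501))) = -684244*(-641996/(347721 + (-58227 + 199501))) = -684244*(-641996/(347721 + 141274)) = -684244/(488995*(-1/641996)) = -684244/(-488995/641996) = -684244*(-641996/488995) = 439281911024/488995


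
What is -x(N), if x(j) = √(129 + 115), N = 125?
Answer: -2*√61 ≈ -15.620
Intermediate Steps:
x(j) = 2*√61 (x(j) = √244 = 2*√61)
-x(N) = -2*√61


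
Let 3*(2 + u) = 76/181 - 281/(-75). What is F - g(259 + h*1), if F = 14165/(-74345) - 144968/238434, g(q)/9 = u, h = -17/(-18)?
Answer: 37714010288972/8021185017825 ≈ 4.7018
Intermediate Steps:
h = 17/18 (h = -17*(-1/18) = 17/18 ≈ 0.94444)
u = -24889/40725 (u = -2 + (76/181 - 281/(-75))/3 = -2 + (76*(1/181) - 281*(-1/75))/3 = -2 + (76/181 + 281/75)/3 = -2 + (1/3)*(56561/13575) = -2 + 56561/40725 = -24889/40725 ≈ -0.61115)
g(q) = -24889/4525 (g(q) = 9*(-24889/40725) = -24889/4525)
F = -1415506357/1772637573 (F = 14165*(-1/74345) - 144968*1/238434 = -2833/14869 - 72484/119217 = -1415506357/1772637573 ≈ -0.79853)
F - g(259 + h*1) = -1415506357/1772637573 - 1*(-24889/4525) = -1415506357/1772637573 + 24889/4525 = 37714010288972/8021185017825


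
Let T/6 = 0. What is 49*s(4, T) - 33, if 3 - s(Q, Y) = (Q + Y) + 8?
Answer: -474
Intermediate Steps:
T = 0 (T = 6*0 = 0)
s(Q, Y) = -5 - Q - Y (s(Q, Y) = 3 - ((Q + Y) + 8) = 3 - (8 + Q + Y) = 3 + (-8 - Q - Y) = -5 - Q - Y)
49*s(4, T) - 33 = 49*(-5 - 1*4 - 1*0) - 33 = 49*(-5 - 4 + 0) - 33 = 49*(-9) - 33 = -441 - 33 = -474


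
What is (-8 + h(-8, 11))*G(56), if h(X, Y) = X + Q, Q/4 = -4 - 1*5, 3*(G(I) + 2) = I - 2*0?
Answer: -2600/3 ≈ -866.67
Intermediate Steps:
G(I) = -2 + I/3 (G(I) = -2 + (I - 2*0)/3 = -2 + (I + 0)/3 = -2 + I/3)
Q = -36 (Q = 4*(-4 - 1*5) = 4*(-4 - 5) = 4*(-9) = -36)
h(X, Y) = -36 + X (h(X, Y) = X - 36 = -36 + X)
(-8 + h(-8, 11))*G(56) = (-8 + (-36 - 8))*(-2 + (⅓)*56) = (-8 - 44)*(-2 + 56/3) = -52*50/3 = -2600/3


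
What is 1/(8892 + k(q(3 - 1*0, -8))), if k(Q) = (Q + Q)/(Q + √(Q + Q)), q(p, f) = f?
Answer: 11117/98870152 - I/98870152 ≈ 0.00011244 - 1.0114e-8*I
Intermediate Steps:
k(Q) = 2*Q/(Q + √2*√Q) (k(Q) = (2*Q)/(Q + √(2*Q)) = (2*Q)/(Q + √2*√Q) = 2*Q/(Q + √2*√Q))
1/(8892 + k(q(3 - 1*0, -8))) = 1/(8892 + 2*(-8)/(-8 + √2*√(-8))) = 1/(8892 + 2*(-8)/(-8 + √2*(2*I*√2))) = 1/(8892 + 2*(-8)/(-8 + 4*I)) = 1/(8892 + 2*(-8)*((-8 - 4*I)/80)) = 1/(8892 + (8/5 + 4*I/5)) = 1/(44468/5 + 4*I/5) = 5*(44468/5 - 4*I/5)/395480608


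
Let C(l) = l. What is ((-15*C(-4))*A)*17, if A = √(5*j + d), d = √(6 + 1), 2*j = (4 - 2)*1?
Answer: 1020*√(5 + √7) ≈ 2820.4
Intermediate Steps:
j = 1 (j = ((4 - 2)*1)/2 = (2*1)/2 = (½)*2 = 1)
d = √7 ≈ 2.6458
A = √(5 + √7) (A = √(5*1 + √7) = √(5 + √7) ≈ 2.7651)
((-15*C(-4))*A)*17 = ((-15*(-4))*√(5 + √7))*17 = (60*√(5 + √7))*17 = 1020*√(5 + √7)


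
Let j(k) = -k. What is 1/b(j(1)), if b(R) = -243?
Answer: -1/243 ≈ -0.0041152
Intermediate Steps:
1/b(j(1)) = 1/(-243) = -1/243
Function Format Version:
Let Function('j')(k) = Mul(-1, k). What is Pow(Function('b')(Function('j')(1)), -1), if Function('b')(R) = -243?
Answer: Rational(-1, 243) ≈ -0.0041152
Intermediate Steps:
Pow(Function('b')(Function('j')(1)), -1) = Pow(-243, -1) = Rational(-1, 243)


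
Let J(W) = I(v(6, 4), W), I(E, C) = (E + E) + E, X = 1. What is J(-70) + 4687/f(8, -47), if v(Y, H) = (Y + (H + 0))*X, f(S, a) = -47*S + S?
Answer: 6353/368 ≈ 17.264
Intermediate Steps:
f(S, a) = -46*S
v(Y, H) = H + Y (v(Y, H) = (Y + (H + 0))*1 = (Y + H)*1 = (H + Y)*1 = H + Y)
I(E, C) = 3*E (I(E, C) = 2*E + E = 3*E)
J(W) = 30 (J(W) = 3*(4 + 6) = 3*10 = 30)
J(-70) + 4687/f(8, -47) = 30 + 4687/((-46*8)) = 30 + 4687/(-368) = 30 + 4687*(-1/368) = 30 - 4687/368 = 6353/368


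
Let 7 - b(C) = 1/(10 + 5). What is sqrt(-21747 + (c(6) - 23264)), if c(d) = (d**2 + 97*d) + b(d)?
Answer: I*sqrt(9986865)/15 ≈ 210.68*I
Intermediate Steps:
b(C) = 104/15 (b(C) = 7 - 1/(10 + 5) = 7 - 1/15 = 104/15)
c(d) = 104/15 + d**2 + 97*d (c(d) = (d**2 + 97*d) + 104/15 = 104/15 + d**2 + 97*d)
sqrt(-21747 + (c(6) - 23264)) = sqrt(-21747 + ((104/15 + 6**2 + 97*6) - 23264)) = sqrt(-21747 + ((104/15 + 36 + 582) - 23264)) = sqrt(-21747 + (9374/15 - 23264)) = sqrt(-21747 - 339586/15) = sqrt(-665791/15) = I*sqrt(9986865)/15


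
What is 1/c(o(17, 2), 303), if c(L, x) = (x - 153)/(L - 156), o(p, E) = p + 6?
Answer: -133/150 ≈ -0.88667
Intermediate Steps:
o(p, E) = 6 + p
c(L, x) = (-153 + x)/(-156 + L)
1/c(o(17, 2), 303) = 1/((-153 + 303)/(-156 + (6 + 17))) = 1/(150/(-156 + 23)) = 1/(150/(-133)) = 1/(-1/133*150) = 1/(-150/133) = -133/150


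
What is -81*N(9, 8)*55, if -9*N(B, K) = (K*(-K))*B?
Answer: -285120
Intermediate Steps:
N(B, K) = B*K**2/9 (N(B, K) = -K*(-K)*B/9 = -(-K**2)*B/9 = -(-1)*B*K**2/9 = B*K**2/9)
-81*N(9, 8)*55 = -9*9*8**2*55 = -9*9*64*55 = -81*64*55 = -5184*55 = -285120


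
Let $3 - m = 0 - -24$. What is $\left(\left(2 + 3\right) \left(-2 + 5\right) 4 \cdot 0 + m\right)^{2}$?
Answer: $441$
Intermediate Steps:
$m = -21$ ($m = 3 - \left(0 - -24\right) = 3 - \left(0 + 24\right) = 3 - 24 = -21$)
$\left(\left(2 + 3\right) \left(-2 + 5\right) 4 \cdot 0 + m\right)^{2} = \left(\left(2 + 3\right) \left(-2 + 5\right) 4 \cdot 0 - 21\right)^{2} = \left(5 \cdot 3 \cdot 4 \cdot 0 - 21\right)^{2} = \left(5 \cdot 12 \cdot 0 - 21\right)^{2} = \left(60 \cdot 0 - 21\right)^{2} = \left(0 - 21\right)^{2} = \left(-21\right)^{2} = 441$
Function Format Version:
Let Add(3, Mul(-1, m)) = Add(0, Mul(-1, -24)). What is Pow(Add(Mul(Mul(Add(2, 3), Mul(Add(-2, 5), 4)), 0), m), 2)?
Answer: 441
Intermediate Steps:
m = -21 (m = Add(3, Mul(-1, Add(0, Mul(-1, -24)))) = Add(3, Mul(-1, Add(0, 24))) = Add(3, Mul(-1, 24)) = Add(3, -24) = -21)
Pow(Add(Mul(Mul(Add(2, 3), Mul(Add(-2, 5), 4)), 0), m), 2) = Pow(Add(Mul(Mul(Add(2, 3), Mul(Add(-2, 5), 4)), 0), -21), 2) = Pow(Add(Mul(Mul(5, Mul(3, 4)), 0), -21), 2) = Pow(Add(Mul(Mul(5, 12), 0), -21), 2) = Pow(Add(Mul(60, 0), -21), 2) = Pow(Add(0, -21), 2) = Pow(-21, 2) = 441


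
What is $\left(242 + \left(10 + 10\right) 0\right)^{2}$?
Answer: $58564$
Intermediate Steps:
$\left(242 + \left(10 + 10\right) 0\right)^{2} = \left(242 + 20 \cdot 0\right)^{2} = \left(242 + 0\right)^{2} = 242^{2} = 58564$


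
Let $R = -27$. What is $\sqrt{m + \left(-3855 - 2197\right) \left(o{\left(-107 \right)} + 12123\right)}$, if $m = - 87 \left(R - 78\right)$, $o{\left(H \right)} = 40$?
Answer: $i \sqrt{73601341} \approx 8579.1 i$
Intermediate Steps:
$m = 9135$ ($m = - 87 \left(-27 - 78\right) = \left(-87\right) \left(-105\right) = 9135$)
$\sqrt{m + \left(-3855 - 2197\right) \left(o{\left(-107 \right)} + 12123\right)} = \sqrt{9135 + \left(-3855 - 2197\right) \left(40 + 12123\right)} = \sqrt{9135 - 73610476} = \sqrt{-73601341} = i \sqrt{73601341}$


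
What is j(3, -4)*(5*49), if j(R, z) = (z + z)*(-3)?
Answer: 5880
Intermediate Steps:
j(R, z) = -6*z (j(R, z) = (2*z)*(-3) = -6*z)
j(3, -4)*(5*49) = (-6*(-4))*(5*49) = 24*245 = 5880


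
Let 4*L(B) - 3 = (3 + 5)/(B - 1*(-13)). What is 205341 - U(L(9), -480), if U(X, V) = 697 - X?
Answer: 9004373/44 ≈ 2.0464e+5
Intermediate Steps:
L(B) = 3/4 + 2/(13 + B) (L(B) = 3/4 + ((3 + 5)/(B - 1*(-13)))/4 = 3/4 + (8/(B + 13))/4 = 3/4 + (8/(13 + B))/4 = 3/4 + 2/(13 + B))
205341 - U(L(9), -480) = 205341 - (697 - (47 + 3*9)/(4*(13 + 9))) = 205341 - (697 - (47 + 27)/(4*22)) = 205341 - (697 - 74/(4*22)) = 205341 - (697 - 1*37/44) = 205341 - (697 - 37/44) = 205341 - 1*30631/44 = 205341 - 30631/44 = 9004373/44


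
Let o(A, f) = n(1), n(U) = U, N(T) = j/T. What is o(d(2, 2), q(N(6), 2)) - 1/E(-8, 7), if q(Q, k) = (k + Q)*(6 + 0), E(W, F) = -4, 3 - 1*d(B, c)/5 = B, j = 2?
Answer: 5/4 ≈ 1.2500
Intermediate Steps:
d(B, c) = 15 - 5*B
N(T) = 2/T
q(Q, k) = 6*Q + 6*k (q(Q, k) = (Q + k)*6 = 6*Q + 6*k)
o(A, f) = 1
o(d(2, 2), q(N(6), 2)) - 1/E(-8, 7) = 1 - 1/(-4) = 1 - 1*(-¼) = 1 + ¼ = 5/4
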